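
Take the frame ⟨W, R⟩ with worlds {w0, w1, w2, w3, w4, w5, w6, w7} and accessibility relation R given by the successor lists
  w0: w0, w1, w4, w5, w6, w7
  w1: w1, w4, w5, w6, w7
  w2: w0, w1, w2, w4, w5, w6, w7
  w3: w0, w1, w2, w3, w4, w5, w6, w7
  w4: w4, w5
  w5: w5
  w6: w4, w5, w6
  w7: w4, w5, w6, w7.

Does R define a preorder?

Reflexive: yes — every world is R-related to itself.
Transitive: yes — every two-step R-path is closed by a direct edge.
So R is a preorder.

Yes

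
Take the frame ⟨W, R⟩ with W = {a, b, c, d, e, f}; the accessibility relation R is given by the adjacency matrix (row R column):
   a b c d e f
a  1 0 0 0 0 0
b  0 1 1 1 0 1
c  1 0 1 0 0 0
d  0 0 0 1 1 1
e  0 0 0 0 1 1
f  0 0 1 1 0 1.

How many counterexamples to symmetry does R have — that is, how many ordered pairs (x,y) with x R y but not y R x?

Enumerating: (b,c), (b,d), (b,f), (c,a), (d,e), (e,f), (f,c).

7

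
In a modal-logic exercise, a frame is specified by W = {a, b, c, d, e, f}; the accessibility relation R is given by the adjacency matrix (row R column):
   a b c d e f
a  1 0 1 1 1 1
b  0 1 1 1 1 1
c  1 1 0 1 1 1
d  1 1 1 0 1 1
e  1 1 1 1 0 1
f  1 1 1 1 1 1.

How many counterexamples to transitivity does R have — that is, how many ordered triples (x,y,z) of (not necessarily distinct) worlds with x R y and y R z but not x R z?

Enumerating: (a,c,b), (a,d,b), (a,e,b), (a,f,b), (b,c,a), (b,d,a), (b,e,a), (b,f,a), (c,a,c), (c,b,c), (c,d,c), (c,e,c), … and 11 more.
Total: 23.

23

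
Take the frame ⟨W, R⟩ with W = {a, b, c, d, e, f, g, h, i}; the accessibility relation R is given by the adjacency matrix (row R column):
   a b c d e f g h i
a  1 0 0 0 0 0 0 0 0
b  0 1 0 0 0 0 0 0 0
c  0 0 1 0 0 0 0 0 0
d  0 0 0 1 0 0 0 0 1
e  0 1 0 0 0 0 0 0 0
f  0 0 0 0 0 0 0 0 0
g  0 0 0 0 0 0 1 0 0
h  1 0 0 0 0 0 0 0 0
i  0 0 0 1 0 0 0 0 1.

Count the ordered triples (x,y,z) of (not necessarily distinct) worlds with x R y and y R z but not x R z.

R is transitive; there are no such tuples.

0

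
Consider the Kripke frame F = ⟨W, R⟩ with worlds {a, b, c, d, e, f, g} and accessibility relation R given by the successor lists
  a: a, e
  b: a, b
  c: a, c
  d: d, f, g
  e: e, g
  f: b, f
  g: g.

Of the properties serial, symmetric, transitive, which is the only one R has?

Serial: yes — every world has a successor (e.g. a R a).
Symmetric: no — a R e but not e R a.
Transitive: no — a R e and e R g, but not a R g.
Only serial holds.

serial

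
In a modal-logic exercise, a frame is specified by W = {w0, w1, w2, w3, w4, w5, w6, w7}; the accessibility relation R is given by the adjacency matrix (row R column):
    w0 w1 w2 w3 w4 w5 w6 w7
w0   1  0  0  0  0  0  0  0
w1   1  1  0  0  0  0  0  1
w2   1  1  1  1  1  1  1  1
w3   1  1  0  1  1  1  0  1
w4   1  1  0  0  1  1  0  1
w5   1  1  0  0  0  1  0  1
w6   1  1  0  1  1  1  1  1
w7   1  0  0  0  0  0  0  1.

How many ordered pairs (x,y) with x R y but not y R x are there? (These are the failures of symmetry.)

Enumerating: (w1,w0), (w1,w7), (w2,w0), (w2,w1), (w2,w3), (w2,w4), (w2,w5), (w2,w6), (w2,w7), (w3,w0), (w3,w1), (w3,w4), … and 16 more.
Total: 28.

28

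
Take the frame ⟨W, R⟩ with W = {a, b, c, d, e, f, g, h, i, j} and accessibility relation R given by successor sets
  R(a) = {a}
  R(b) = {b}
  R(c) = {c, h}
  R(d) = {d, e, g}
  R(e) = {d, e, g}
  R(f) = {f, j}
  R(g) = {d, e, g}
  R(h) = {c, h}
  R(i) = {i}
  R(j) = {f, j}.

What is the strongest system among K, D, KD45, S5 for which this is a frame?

S5

Serial (axiom D): yes — every world has a successor (e.g. a R a).
Euclidean (axiom 5): yes — any two successors of a common world are R-related.
Transitive (axiom 4): yes — every two-step R-path is closed by a direct edge.
Reflexive (axiom T): yes — every world is R-related to itself.
So F validates K, D, KD45, S5. The strongest is S5.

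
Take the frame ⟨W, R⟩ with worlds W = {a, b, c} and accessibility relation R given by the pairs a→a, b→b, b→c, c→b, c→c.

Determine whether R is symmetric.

Symmetric: yes — every pair in R has its reverse in R.

Yes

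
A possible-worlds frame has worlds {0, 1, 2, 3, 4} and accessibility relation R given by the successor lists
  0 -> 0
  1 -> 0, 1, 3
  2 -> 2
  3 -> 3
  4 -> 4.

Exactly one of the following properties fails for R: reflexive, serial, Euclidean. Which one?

Reflexive: yes — every world is R-related to itself.
Serial: yes — every world has a successor (e.g. 0 R 0).
Euclidean: no — 1 R 0 and 1 R 3, but not 0 R 3.
Only Euclidean fails.

Euclidean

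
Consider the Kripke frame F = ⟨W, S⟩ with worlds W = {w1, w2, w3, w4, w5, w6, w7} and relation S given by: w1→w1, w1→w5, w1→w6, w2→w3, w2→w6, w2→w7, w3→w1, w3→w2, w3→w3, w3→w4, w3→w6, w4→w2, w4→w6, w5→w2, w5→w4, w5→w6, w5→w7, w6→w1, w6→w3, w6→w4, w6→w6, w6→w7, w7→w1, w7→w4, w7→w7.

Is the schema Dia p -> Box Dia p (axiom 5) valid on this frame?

No

By correspondence theory, 5 is valid on a frame iff S is Euclidean.
Euclidean: no — w1 S w6 and w1 S w5, but not w6 S w5.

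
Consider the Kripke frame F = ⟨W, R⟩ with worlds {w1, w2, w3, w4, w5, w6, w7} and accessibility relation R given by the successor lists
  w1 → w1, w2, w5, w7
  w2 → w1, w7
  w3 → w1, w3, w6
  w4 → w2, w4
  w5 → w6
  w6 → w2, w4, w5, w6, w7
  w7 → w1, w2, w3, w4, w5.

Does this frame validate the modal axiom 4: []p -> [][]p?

Axiom 4 corresponds to the accessibility relation being transitive.
Transitive: no — w1 R w5 and w5 R w6, but not w1 R w6.

No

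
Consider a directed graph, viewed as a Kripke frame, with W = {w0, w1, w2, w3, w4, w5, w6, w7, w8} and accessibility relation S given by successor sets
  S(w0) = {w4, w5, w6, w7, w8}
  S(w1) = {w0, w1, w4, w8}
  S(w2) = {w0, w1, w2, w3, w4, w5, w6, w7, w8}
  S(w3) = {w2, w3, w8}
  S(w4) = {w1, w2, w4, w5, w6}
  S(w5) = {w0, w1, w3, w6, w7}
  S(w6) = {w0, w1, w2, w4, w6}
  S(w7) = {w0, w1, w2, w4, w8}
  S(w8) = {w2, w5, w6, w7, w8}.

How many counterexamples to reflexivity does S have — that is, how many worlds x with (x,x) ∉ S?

3

Enumerating: w0, w5, w7.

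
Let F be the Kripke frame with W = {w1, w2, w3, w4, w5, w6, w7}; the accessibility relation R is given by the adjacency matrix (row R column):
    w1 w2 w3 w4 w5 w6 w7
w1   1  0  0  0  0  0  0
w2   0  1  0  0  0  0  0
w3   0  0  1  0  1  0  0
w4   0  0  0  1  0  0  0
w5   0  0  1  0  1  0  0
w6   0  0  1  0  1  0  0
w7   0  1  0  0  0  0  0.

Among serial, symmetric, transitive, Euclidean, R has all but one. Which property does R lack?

symmetric

Serial: yes — every world has a successor (e.g. w1 R w1).
Symmetric: no — w6 R w3 but not w3 R w6.
Transitive: yes — every two-step R-path is closed by a direct edge.
Euclidean: yes — any two successors of a common world are R-related.
Only symmetric fails.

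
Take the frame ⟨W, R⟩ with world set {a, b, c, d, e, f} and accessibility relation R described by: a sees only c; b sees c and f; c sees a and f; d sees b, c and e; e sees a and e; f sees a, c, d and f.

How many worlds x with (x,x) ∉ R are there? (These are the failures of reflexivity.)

4

Enumerating: a, b, c, d.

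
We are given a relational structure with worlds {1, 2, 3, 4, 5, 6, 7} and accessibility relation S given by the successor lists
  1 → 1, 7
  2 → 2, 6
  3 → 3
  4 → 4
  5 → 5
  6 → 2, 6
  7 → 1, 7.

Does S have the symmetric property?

Yes

Symmetric: yes — every pair in S has its reverse in S.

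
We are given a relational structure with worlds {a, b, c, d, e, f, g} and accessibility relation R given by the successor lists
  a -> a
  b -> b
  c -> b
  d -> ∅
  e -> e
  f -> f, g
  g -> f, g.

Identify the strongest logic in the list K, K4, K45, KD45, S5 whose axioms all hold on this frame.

K45

Transitive (axiom 4): yes — every two-step R-path is closed by a direct edge.
Euclidean (axiom 5): yes — any two successors of a common world are R-related.
Serial (axiom D): no — d has no R-successor.
Reflexive (axiom T): no — c is not related to itself.
So F validates K, K4, K45; KD45 would additionally require R to be serial. The strongest is K45.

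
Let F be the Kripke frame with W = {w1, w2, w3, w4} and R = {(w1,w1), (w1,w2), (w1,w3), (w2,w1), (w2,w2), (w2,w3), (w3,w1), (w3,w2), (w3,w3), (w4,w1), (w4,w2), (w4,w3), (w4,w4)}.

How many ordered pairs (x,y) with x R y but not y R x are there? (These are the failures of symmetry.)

3

Enumerating: (w4,w1), (w4,w2), (w4,w3).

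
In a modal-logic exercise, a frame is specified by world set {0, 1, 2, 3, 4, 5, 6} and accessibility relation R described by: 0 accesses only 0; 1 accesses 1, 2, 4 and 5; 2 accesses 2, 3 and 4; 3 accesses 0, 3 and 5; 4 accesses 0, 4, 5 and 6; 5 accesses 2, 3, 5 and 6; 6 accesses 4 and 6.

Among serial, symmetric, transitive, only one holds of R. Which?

Serial: yes — every world has a successor (e.g. 0 R 0).
Symmetric: no — 1 R 2 but not 2 R 1.
Transitive: no — 1 R 2 and 2 R 3, but not 1 R 3.
Only serial holds.

serial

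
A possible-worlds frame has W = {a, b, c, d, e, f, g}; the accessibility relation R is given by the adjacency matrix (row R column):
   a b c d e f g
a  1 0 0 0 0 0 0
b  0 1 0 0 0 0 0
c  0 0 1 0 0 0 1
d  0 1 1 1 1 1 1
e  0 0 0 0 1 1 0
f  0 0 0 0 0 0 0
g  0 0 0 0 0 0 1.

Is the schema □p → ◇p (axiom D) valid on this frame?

No

The schema D characterises exactly the serial frames.
Serial: no — f has no R-successor.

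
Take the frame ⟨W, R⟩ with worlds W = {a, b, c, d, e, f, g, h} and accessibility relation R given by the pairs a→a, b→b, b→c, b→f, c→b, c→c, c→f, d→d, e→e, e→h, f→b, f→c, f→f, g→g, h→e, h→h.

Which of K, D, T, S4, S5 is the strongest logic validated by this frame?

Serial (axiom D): yes — every world has a successor (e.g. a R a).
Reflexive (axiom T): yes — every world is R-related to itself.
Transitive (axiom 4): yes — every two-step R-path is closed by a direct edge.
Euclidean (axiom 5): yes — any two successors of a common world are R-related.
So F validates K, D, T, S4, S5. The strongest is S5.

S5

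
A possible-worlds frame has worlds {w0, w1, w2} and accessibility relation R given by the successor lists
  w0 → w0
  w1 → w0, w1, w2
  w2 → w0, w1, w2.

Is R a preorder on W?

Yes

Reflexive: yes — every world is R-related to itself.
Transitive: yes — every two-step R-path is closed by a direct edge.
So R is a preorder.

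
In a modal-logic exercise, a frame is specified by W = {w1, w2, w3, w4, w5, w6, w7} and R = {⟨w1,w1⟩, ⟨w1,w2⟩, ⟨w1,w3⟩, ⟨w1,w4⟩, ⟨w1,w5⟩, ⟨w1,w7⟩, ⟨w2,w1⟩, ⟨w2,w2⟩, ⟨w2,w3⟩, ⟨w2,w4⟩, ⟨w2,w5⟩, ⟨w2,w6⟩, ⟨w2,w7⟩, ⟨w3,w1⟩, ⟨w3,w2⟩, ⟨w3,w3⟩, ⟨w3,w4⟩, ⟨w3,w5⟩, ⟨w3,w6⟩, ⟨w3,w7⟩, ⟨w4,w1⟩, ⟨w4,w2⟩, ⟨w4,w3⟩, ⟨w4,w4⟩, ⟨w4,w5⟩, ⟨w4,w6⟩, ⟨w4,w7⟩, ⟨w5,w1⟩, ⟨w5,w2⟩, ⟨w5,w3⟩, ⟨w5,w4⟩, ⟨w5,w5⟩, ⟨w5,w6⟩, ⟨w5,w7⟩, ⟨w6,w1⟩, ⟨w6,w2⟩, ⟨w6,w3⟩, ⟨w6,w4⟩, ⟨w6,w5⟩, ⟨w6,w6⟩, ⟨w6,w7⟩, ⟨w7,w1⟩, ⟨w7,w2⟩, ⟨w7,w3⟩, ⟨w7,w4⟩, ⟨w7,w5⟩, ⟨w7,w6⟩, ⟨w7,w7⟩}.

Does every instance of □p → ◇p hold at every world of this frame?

Yes

Axiom D corresponds to the accessibility relation being serial.
Serial: yes — every world has a successor (e.g. w1 R w1).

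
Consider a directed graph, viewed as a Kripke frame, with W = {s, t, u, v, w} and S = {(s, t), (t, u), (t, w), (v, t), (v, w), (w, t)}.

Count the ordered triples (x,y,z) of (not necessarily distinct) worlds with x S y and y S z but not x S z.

6

Enumerating: (s,t,u), (s,t,w), (t,w,t), (v,t,u), (w,t,u), (w,t,w).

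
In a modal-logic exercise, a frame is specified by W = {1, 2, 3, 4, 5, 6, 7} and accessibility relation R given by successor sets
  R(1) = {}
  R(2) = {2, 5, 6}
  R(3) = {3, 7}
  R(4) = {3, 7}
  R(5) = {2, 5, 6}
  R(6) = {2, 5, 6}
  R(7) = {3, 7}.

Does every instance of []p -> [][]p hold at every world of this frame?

Yes

The schema 4 characterises exactly the transitive frames.
Transitive: yes — every two-step R-path is closed by a direct edge.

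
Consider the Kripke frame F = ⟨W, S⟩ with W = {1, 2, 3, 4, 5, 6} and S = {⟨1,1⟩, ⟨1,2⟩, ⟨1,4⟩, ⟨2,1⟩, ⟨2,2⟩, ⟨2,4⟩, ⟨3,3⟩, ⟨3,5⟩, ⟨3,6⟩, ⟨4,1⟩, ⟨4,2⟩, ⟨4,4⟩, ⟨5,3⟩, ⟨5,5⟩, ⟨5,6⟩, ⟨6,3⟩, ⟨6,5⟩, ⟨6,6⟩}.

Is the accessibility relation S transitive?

Transitive: yes — every two-step S-path is closed by a direct edge.

Yes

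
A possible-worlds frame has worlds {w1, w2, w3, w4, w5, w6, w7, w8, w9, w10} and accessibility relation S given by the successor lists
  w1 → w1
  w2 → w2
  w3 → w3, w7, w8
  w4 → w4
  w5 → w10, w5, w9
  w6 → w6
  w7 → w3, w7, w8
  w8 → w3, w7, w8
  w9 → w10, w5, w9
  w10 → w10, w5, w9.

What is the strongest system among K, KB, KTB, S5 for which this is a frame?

S5

Symmetric (axiom B): yes — every pair in S has its reverse in S.
Reflexive (axiom T): yes — every world is S-related to itself.
Euclidean (axiom 5): yes — any two successors of a common world are S-related.
So F validates K, KB, KTB, S5. The strongest is S5.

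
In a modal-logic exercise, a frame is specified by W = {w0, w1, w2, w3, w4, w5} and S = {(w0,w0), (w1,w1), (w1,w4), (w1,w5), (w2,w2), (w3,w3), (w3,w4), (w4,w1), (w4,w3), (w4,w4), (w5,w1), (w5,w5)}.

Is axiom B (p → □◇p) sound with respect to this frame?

Yes

Axiom B corresponds to the accessibility relation being symmetric.
Symmetric: yes — every pair in S has its reverse in S.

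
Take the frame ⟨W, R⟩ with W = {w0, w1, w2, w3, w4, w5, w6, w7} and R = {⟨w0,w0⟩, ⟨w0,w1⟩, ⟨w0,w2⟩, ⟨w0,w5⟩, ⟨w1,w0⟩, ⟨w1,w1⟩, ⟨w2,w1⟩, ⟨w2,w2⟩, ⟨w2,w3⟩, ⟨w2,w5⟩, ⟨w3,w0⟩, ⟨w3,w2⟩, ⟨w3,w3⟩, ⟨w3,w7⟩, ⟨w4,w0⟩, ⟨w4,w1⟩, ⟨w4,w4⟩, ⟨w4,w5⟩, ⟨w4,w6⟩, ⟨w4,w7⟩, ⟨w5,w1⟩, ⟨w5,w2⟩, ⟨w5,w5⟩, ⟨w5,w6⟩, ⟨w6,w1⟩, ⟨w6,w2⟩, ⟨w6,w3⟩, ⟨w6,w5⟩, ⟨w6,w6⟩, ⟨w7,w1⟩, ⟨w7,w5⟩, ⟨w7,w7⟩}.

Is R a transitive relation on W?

No

Transitive: no — w0 R w2 and w2 R w3, but not w0 R w3.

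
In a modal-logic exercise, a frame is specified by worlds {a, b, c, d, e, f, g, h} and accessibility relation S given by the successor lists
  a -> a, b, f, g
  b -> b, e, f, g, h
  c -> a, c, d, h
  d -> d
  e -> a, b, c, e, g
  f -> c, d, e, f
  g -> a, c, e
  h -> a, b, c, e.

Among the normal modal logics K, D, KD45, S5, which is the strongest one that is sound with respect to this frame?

Serial (axiom D): yes — every world has a successor (e.g. a S a).
Euclidean (axiom 5): no — a S f and a S b, but not f S b.
Transitive (axiom 4): no — a S b and b S e, but not a S e.
Reflexive (axiom T): no — g is not related to itself.
So F validates K, D; KD45 would additionally require S to be Euclidean and transitive. The strongest is D.

D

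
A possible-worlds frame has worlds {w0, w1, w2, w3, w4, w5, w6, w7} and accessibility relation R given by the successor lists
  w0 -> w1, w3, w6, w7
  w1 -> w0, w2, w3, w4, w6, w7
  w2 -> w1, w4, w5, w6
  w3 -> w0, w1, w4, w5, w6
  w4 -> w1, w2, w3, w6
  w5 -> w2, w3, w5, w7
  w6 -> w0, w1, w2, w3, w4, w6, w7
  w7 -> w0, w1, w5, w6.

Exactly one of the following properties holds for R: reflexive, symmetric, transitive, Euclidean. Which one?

Reflexive: no — w0 is not related to itself.
Symmetric: yes — every pair in R has its reverse in R.
Transitive: no — w0 R w1 and w1 R w2, but not w0 R w2.
Euclidean: no — w0 R w3 and w0 R w7, but not w3 R w7.
Only symmetric holds.

symmetric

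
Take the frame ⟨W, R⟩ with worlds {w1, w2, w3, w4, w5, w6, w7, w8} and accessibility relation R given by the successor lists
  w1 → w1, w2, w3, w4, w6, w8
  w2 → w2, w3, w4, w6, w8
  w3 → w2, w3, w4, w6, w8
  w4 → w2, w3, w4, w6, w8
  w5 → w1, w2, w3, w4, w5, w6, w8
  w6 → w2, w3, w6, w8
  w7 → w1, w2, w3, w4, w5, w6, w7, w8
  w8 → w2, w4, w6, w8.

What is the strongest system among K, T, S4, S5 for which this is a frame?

T

Reflexive (axiom T): yes — every world is R-related to itself.
Transitive (axiom 4): no — w6 R w2 and w2 R w4, but not w6 R w4.
Euclidean (axiom 5): no — w1 R w6 and w1 R w4, but not w6 R w4.
So F validates K, T; S4 would additionally require R to be transitive. The strongest is T.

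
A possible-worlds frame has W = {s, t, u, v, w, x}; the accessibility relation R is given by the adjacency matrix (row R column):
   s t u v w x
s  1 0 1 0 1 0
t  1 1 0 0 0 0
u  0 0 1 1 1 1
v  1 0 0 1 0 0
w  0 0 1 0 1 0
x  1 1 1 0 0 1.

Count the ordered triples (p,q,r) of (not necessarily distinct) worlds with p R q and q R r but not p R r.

Enumerating: (s,u,v), (s,u,x), (t,s,u), (t,s,w), (u,v,s), (u,x,s), (u,x,t), (v,s,u), (v,s,w), (w,u,v), (w,u,x), (x,s,w), (x,u,v), (x,u,w).

14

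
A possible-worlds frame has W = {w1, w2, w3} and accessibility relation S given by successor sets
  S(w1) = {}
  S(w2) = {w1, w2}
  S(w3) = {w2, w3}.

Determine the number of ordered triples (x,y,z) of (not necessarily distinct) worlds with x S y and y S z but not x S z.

Enumerating: (w3,w2,w1).

1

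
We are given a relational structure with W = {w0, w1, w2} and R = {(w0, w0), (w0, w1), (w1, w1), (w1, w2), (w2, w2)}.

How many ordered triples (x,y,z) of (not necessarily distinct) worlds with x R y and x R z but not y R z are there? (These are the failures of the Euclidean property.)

Enumerating: (w0,w1,w0), (w1,w2,w1).

2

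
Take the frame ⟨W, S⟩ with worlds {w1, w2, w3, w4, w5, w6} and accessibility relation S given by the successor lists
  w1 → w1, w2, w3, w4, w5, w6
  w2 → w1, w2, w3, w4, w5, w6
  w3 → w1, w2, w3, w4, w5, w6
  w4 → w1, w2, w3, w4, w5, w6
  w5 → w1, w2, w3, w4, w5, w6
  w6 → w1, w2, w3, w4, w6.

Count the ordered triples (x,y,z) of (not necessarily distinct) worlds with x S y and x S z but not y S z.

5

Enumerating: (w1,w6,w5), (w2,w6,w5), (w3,w6,w5), (w4,w6,w5), (w5,w6,w5).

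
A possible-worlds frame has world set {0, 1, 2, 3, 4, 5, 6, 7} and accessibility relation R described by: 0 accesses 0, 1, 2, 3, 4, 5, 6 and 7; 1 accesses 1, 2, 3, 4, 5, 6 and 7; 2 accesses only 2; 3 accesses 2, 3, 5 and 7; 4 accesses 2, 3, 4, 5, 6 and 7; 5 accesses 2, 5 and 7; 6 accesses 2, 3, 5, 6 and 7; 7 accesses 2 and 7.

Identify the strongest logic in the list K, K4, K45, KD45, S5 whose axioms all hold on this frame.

K4

Transitive (axiom 4): yes — every two-step R-path is closed by a direct edge.
Euclidean (axiom 5): no — 0 R 2 and 0 R 1, but not 2 R 1.
Serial (axiom D): yes — every world has a successor (e.g. 0 R 0).
Reflexive (axiom T): yes — every world is R-related to itself.
So F validates K, K4; K45 would additionally require R to be Euclidean. The strongest is K4.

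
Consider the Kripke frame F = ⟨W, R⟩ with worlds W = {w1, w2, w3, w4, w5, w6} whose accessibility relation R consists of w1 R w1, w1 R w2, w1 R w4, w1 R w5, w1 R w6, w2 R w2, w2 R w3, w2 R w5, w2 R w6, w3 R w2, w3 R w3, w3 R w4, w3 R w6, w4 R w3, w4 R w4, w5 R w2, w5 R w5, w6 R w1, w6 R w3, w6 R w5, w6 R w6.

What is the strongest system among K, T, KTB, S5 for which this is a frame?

T

Reflexive (axiom T): yes — every world is R-related to itself.
Symmetric (axiom B): no — w1 R w2 but not w2 R w1.
Euclidean (axiom 5): no — w1 R w2 and w1 R w4, but not w2 R w4.
So F validates K, T; KTB would additionally require R to be symmetric. The strongest is T.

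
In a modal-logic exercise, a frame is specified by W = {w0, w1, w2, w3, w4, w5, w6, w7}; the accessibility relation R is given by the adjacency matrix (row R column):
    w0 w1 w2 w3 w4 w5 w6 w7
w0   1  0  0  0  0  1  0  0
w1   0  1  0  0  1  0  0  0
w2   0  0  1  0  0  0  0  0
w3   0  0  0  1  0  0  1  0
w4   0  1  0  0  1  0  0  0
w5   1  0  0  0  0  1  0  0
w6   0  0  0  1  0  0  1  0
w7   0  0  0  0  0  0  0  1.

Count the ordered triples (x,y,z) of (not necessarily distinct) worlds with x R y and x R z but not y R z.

0

R is Euclidean; there are no such tuples.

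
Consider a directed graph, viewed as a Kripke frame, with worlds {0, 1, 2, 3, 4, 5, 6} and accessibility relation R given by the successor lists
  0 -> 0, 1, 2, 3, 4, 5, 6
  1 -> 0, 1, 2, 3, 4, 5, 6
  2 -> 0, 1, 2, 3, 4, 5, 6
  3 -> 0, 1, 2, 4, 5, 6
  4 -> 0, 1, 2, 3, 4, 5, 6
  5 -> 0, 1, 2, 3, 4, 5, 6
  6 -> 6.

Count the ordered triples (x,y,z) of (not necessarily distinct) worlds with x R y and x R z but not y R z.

40

Enumerating: (0,3,3), (0,6,0), (0,6,1), (0,6,2), (0,6,3), (0,6,4), (0,6,5), (1,3,3), (1,6,0), (1,6,1), (1,6,2), (1,6,3), … and 28 more.
Total: 40.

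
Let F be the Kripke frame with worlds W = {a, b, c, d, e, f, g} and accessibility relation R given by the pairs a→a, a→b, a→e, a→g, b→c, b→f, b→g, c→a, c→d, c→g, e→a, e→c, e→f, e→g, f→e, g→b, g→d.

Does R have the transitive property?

No

Transitive: no — a R b and b R c, but not a R c.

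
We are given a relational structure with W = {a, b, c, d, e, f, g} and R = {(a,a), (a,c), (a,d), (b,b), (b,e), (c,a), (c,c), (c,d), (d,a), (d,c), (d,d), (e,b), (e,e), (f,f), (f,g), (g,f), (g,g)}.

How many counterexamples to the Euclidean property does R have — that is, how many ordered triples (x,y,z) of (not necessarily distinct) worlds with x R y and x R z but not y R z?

0

R is Euclidean; there are no such tuples.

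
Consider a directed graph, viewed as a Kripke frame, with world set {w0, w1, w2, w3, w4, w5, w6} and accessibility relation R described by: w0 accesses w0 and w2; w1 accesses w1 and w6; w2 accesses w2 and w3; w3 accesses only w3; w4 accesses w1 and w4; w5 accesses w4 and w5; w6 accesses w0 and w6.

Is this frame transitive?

No

Transitive: no — w0 R w2 and w2 R w3, but not w0 R w3.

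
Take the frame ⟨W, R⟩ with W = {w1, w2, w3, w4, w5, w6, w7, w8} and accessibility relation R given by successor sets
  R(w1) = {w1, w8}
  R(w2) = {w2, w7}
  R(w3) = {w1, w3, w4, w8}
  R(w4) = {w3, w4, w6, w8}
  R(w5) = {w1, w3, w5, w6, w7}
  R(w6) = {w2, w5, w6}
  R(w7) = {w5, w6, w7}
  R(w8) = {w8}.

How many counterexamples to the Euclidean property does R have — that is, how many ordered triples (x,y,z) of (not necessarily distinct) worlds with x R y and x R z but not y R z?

Enumerating: (w1,w8,w1), (w2,w7,w2), (w3,w1,w3), (w3,w1,w4), (w3,w4,w1), (w3,w8,w1), (w3,w8,w3), (w3,w8,w4), (w4,w3,w6), (w4,w6,w3), (w4,w6,w4), (w4,w6,w8), … and 19 more.
Total: 31.

31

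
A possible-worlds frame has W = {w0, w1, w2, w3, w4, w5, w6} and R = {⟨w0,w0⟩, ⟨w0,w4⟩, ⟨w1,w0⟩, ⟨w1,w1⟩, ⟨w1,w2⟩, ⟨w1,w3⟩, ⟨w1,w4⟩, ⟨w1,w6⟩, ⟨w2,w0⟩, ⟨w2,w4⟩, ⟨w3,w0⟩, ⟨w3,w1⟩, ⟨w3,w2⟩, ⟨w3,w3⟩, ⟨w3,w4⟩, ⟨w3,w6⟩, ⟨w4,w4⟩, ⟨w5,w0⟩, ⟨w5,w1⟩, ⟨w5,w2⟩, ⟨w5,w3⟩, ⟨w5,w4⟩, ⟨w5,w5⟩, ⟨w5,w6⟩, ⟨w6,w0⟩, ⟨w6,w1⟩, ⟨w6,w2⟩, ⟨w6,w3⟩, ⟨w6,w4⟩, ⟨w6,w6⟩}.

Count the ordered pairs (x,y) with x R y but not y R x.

Enumerating: (w0,w4), (w1,w0), (w1,w2), (w1,w4), (w2,w0), (w2,w4), (w3,w0), (w3,w2), (w3,w4), (w5,w0), (w5,w1), (w5,w2), (w5,w3), (w5,w4), (w5,w6), (w6,w0), (w6,w2), (w6,w4).

18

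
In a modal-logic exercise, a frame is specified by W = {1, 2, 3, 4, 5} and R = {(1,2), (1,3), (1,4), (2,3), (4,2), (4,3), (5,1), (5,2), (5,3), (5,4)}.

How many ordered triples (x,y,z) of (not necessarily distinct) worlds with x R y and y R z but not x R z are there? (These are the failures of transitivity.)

0

R is transitive; there are no such tuples.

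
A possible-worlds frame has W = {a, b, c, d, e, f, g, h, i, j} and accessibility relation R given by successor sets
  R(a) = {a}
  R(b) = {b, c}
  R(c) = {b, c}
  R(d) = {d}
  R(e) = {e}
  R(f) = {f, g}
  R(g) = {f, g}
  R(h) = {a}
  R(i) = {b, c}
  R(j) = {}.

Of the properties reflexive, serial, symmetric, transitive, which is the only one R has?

transitive

Reflexive: no — h is not related to itself.
Serial: no — j has no R-successor.
Symmetric: no — h R a but not a R h.
Transitive: yes — every two-step R-path is closed by a direct edge.
Only transitive holds.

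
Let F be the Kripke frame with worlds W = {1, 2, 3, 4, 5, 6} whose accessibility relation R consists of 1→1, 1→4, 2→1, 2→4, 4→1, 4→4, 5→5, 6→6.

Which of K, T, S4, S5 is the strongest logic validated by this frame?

K

Reflexive (axiom T): no — 2 is not related to itself.
Transitive (axiom 4): yes — every two-step R-path is closed by a direct edge.
Euclidean (axiom 5): yes — any two successors of a common world are R-related.
So F validates K; T would additionally require R to be reflexive. The strongest is K.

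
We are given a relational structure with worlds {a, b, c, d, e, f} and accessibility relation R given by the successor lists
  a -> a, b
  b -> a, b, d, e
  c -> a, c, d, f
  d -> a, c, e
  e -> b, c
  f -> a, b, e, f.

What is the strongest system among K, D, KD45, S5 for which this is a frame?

Serial (axiom D): yes — every world has a successor (e.g. a R a).
Euclidean (axiom 5): no — b R a and b R d, but not a R d.
Transitive (axiom 4): no — a R b and b R d, but not a R d.
Reflexive (axiom T): no — d is not related to itself.
So F validates K, D; KD45 would additionally require R to be Euclidean and transitive. The strongest is D.

D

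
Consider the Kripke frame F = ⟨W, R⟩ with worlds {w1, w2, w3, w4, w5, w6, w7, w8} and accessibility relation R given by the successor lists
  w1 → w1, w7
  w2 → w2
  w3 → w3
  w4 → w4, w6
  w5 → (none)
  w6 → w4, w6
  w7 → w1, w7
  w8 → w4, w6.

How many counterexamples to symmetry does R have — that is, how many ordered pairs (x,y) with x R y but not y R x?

2

Enumerating: (w8,w4), (w8,w6).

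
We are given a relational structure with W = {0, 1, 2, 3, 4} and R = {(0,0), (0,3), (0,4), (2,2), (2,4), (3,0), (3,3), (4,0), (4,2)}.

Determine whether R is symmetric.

Yes

Symmetric: yes — every pair in R has its reverse in R.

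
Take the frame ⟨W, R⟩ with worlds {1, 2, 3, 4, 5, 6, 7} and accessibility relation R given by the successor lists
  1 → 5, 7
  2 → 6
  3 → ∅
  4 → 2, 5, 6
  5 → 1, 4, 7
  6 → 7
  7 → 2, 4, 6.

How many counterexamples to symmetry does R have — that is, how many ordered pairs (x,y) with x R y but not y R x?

7

Enumerating: (1,7), (2,6), (4,2), (4,6), (5,7), (7,2), (7,4).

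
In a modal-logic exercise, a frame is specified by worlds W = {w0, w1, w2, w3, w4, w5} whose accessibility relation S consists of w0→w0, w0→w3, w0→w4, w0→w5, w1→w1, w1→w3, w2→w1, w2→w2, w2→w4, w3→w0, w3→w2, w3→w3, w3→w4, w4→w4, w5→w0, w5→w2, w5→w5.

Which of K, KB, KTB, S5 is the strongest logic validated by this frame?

K

Symmetric (axiom B): no — w0 S w4 but not w4 S w0.
Reflexive (axiom T): yes — every world is S-related to itself.
Euclidean (axiom 5): no — w0 S w3 and w0 S w5, but not w3 S w5.
So F validates K; KB would additionally require S to be symmetric. The strongest is K.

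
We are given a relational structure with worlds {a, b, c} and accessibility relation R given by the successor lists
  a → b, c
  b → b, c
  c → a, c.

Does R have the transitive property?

Transitive: no — b R c and c R a, but not b R a.

No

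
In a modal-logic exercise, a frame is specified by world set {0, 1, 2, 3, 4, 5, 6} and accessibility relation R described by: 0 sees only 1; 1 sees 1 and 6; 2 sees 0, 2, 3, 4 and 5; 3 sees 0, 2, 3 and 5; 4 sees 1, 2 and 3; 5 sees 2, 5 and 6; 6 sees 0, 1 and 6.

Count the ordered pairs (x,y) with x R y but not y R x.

8

Enumerating: (0,1), (2,0), (3,0), (3,5), (4,1), (4,3), (5,6), (6,0).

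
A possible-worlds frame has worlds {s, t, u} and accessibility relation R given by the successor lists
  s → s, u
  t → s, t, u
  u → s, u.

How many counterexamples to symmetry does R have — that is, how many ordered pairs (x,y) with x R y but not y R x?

Enumerating: (t,s), (t,u).

2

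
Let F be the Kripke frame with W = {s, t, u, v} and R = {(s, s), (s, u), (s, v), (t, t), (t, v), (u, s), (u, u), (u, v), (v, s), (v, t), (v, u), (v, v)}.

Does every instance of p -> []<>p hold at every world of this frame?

The schema B characterises exactly the symmetric frames.
Symmetric: yes — every pair in R has its reverse in R.

Yes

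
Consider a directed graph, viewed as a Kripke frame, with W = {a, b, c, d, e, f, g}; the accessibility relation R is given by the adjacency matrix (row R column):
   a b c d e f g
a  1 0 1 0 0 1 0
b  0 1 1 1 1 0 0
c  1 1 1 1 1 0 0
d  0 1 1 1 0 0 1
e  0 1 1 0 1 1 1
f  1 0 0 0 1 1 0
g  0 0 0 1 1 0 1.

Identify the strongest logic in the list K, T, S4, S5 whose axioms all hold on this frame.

Reflexive (axiom T): yes — every world is R-related to itself.
Transitive (axiom 4): no — a R c and c R b, but not a R b.
Euclidean (axiom 5): no — a R c and a R f, but not c R f.
So F validates K, T; S4 would additionally require R to be transitive. The strongest is T.

T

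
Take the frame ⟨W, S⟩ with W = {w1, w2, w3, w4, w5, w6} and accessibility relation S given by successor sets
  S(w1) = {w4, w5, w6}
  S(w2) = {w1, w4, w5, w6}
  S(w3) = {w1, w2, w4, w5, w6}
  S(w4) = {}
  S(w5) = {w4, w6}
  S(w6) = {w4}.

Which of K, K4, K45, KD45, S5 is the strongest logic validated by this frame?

K4

Transitive (axiom 4): yes — every two-step S-path is closed by a direct edge.
Euclidean (axiom 5): no — w1 S w4 and w1 S w5, but not w4 S w5.
Serial (axiom D): no — w4 has no S-successor.
Reflexive (axiom T): no — w1 is not related to itself.
So F validates K, K4; K45 would additionally require S to be Euclidean. The strongest is K4.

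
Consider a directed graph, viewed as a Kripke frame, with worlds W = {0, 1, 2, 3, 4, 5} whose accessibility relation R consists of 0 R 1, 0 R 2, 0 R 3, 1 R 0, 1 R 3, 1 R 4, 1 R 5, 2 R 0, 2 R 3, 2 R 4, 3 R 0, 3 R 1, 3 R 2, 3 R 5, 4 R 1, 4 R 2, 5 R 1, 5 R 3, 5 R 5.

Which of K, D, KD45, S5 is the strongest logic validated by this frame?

D

Serial (axiom D): yes — every world has a successor (e.g. 0 R 1).
Euclidean (axiom 5): no — 0 R 1 and 0 R 2, but not 1 R 2.
Transitive (axiom 4): no — 0 R 1 and 1 R 4, but not 0 R 4.
Reflexive (axiom T): no — 0 is not related to itself.
So F validates K, D; KD45 would additionally require R to be Euclidean and transitive. The strongest is D.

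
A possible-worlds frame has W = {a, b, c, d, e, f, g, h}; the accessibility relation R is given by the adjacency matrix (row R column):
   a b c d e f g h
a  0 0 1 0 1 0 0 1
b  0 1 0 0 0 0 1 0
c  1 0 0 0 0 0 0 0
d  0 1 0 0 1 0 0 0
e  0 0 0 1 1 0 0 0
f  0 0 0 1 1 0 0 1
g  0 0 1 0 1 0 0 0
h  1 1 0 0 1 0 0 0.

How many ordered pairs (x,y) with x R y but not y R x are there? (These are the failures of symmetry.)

10

Enumerating: (a,e), (b,g), (d,b), (f,d), (f,e), (f,h), (g,c), (g,e), (h,b), (h,e).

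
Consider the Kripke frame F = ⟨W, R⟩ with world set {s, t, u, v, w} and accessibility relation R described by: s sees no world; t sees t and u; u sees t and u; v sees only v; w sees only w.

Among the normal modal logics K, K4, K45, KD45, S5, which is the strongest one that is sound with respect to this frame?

K45

Transitive (axiom 4): yes — every two-step R-path is closed by a direct edge.
Euclidean (axiom 5): yes — any two successors of a common world are R-related.
Serial (axiom D): no — s has no R-successor.
Reflexive (axiom T): no — s is not related to itself.
So F validates K, K4, K45; KD45 would additionally require R to be serial. The strongest is K45.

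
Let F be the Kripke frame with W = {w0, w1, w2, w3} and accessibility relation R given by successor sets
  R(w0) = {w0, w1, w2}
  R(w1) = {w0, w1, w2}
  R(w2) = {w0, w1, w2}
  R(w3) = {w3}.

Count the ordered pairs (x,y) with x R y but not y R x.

R is symmetric; there are no such tuples.

0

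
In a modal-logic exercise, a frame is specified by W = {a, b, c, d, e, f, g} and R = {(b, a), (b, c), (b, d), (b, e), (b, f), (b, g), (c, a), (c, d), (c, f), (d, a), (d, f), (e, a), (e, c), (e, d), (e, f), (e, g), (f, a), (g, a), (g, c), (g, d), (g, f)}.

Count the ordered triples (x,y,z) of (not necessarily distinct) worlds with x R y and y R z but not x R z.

R is transitive; there are no such tuples.

0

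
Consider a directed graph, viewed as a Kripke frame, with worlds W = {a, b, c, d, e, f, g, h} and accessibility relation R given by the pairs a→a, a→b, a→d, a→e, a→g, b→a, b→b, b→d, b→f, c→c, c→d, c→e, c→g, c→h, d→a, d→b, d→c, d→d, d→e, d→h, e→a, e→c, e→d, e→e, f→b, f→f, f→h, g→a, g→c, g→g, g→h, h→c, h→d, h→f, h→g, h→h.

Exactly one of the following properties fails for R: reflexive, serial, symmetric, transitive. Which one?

Reflexive: yes — every world is R-related to itself.
Serial: yes — every world has a successor (e.g. a R a).
Symmetric: yes — every pair in R has its reverse in R.
Transitive: no — a R b and b R f, but not a R f.
Only transitive fails.

transitive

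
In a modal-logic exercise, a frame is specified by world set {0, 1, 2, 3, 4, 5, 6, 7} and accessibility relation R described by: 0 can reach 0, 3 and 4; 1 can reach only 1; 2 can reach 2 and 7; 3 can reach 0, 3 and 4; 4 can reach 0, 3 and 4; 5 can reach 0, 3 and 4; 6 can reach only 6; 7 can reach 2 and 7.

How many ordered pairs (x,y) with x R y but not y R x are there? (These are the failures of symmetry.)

Enumerating: (5,0), (5,3), (5,4).

3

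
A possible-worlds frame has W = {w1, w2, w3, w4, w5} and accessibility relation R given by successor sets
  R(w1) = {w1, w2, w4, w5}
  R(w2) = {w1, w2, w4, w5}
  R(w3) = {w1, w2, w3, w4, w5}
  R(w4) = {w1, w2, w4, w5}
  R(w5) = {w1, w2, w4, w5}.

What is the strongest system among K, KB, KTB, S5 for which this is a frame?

K

Symmetric (axiom B): no — w3 R w1 but not w1 R w3.
Reflexive (axiom T): yes — every world is R-related to itself.
Euclidean (axiom 5): no — w3 R w1 and w3 R w3, but not w1 R w3.
So F validates K; KB would additionally require R to be symmetric. The strongest is K.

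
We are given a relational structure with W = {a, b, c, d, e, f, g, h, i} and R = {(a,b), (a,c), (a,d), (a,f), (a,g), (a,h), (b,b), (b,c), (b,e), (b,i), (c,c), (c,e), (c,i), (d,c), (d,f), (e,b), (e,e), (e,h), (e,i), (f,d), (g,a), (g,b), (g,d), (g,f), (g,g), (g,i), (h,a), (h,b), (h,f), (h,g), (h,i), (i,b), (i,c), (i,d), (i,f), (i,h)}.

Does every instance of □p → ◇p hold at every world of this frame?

By correspondence theory, D is valid on a frame iff R is serial.
Serial: yes — every world has a successor (e.g. a R b).

Yes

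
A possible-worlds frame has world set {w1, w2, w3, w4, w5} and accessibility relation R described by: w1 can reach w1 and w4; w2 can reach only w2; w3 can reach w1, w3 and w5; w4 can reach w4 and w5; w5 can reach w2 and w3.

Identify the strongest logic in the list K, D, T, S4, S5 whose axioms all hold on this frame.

D

Serial (axiom D): yes — every world has a successor (e.g. w1 R w1).
Reflexive (axiom T): no — w5 is not related to itself.
Transitive (axiom 4): no — w1 R w4 and w4 R w5, but not w1 R w5.
Euclidean (axiom 5): no — w3 R w1 and w3 R w5, but not w1 R w5.
So F validates K, D; T would additionally require R to be reflexive. The strongest is D.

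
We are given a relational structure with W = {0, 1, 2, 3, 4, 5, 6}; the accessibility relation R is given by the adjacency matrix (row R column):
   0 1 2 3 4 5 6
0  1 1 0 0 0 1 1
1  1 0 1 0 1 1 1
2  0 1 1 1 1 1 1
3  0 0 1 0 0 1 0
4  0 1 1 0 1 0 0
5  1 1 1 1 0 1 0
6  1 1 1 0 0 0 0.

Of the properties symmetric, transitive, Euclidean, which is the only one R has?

Symmetric: yes — every pair in R has its reverse in R.
Transitive: no — 0 R 1 and 1 R 2, but not 0 R 2.
Euclidean: no — 0 R 5 and 0 R 6, but not 5 R 6.
Only symmetric holds.

symmetric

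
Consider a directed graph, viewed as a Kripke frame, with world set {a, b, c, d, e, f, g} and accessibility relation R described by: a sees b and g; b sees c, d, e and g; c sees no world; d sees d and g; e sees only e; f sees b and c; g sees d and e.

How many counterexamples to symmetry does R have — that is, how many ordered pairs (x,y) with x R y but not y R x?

9

Enumerating: (a,b), (a,g), (b,c), (b,d), (b,e), (b,g), (f,b), (f,c), (g,e).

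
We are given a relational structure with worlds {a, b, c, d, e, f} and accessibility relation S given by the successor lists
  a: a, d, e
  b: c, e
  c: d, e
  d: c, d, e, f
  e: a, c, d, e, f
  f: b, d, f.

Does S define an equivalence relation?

No

Reflexive: no — b is not related to itself.
Symmetric: no — a S d but not d S a.
Transitive: no — a S d and d S c, but not a S c.
So S is not an equivalence relation.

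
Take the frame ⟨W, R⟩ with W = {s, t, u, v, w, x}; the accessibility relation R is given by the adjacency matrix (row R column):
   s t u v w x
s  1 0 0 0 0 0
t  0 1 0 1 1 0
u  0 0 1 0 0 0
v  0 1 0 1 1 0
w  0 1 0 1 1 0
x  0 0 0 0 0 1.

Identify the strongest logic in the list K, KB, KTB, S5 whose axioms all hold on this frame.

Symmetric (axiom B): yes — every pair in R has its reverse in R.
Reflexive (axiom T): yes — every world is R-related to itself.
Euclidean (axiom 5): yes — any two successors of a common world are R-related.
So F validates K, KB, KTB, S5. The strongest is S5.

S5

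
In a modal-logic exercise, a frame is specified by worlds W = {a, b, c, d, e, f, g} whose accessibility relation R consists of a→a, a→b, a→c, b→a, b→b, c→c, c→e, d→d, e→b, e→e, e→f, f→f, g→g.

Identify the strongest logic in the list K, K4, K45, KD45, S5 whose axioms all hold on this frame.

K

Transitive (axiom 4): no — a R c and c R e, but not a R e.
Euclidean (axiom 5): no — a R b and a R c, but not b R c.
Serial (axiom D): yes — every world has a successor (e.g. a R a).
Reflexive (axiom T): yes — every world is R-related to itself.
So F validates K; K4 would additionally require R to be transitive. The strongest is K.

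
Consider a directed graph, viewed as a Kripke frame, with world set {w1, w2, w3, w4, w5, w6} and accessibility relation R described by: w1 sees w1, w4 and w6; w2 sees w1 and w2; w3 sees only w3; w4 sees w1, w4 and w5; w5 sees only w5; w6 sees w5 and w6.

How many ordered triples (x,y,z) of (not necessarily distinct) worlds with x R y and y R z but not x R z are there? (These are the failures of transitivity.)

Enumerating: (w1,w4,w5), (w1,w6,w5), (w2,w1,w4), (w2,w1,w6), (w4,w1,w6).

5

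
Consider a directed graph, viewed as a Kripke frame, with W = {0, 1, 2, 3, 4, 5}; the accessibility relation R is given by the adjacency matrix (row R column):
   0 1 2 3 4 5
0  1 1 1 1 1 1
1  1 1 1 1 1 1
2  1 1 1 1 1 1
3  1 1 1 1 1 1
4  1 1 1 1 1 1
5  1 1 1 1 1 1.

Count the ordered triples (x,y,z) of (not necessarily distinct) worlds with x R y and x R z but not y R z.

R is Euclidean; there are no such tuples.

0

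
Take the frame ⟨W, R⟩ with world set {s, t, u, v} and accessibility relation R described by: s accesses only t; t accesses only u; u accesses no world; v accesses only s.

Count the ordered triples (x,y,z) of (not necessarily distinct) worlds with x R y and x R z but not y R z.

3

Enumerating: (s,t,t), (t,u,u), (v,s,s).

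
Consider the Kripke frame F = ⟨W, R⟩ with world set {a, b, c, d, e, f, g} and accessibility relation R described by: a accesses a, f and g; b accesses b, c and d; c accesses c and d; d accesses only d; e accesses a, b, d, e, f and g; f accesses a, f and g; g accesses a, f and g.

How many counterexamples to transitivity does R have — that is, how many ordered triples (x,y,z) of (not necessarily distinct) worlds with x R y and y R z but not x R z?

Enumerating: (e,b,c).

1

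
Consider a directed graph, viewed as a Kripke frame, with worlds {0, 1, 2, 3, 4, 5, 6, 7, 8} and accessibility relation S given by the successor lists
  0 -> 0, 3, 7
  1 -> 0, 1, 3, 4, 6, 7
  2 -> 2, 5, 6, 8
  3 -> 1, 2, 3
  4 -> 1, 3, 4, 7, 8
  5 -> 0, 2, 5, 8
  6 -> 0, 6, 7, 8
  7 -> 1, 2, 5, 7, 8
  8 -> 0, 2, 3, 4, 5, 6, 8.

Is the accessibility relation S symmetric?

Symmetric: no — 0 S 3 but not 3 S 0.

No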